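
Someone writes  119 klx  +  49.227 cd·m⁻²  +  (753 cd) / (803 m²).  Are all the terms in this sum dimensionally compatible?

Yes

Expand each in SI base units:
  119 klx:  lx = lm·m⁻² = m⁻²·cd
  49.227 cd·m⁻²:  cd·m⁻² = m⁻²·cd
  (753 cd) / (803 m²):  [cd] / [m²] = m⁻²·cd
Every term reduces to m⁻²·cd.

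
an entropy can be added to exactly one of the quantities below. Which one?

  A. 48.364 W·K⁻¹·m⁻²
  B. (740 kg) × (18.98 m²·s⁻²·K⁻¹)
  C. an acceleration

Reference: [entropy] = kg·m²·s⁻²·K⁻¹.
Each option:
  A. W·m⁻²·K⁻¹ = J·s⁻¹·m⁻²·K⁻¹ = kg·s⁻³·K⁻¹
  B. [kg] · [m²·s⁻²·K⁻¹] = kg·m²·s⁻²·K⁻¹  ← same
  C. [acceleration] = m·s⁻²
Only B. matches kg·m²·s⁻²·K⁻¹.

B.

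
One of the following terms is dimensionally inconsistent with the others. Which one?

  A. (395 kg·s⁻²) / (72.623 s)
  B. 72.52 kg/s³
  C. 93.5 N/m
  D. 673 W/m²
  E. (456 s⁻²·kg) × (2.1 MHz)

Work out the base dimensions of each:
  A. [kg·s⁻²] / [s] = kg·s⁻³
  B. kg·s⁻³
  C. N·m⁻¹ = kg·m·s⁻²·m⁻¹ = kg·s⁻²
  D. W·m⁻² = J·s⁻¹·m⁻² = kg·s⁻³
  E. [kg·s⁻²] · [s⁻¹] = kg·s⁻³
All reduce to kg·s⁻³ except C., which is kg·s⁻².

C.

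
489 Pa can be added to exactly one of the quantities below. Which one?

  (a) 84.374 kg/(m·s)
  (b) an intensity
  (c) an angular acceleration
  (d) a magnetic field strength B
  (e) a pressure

Reference: Pa = N·m⁻² = kg·m⁻¹·s⁻².
Each option:
  (a) kg·m⁻¹·s⁻¹
  (b) [intensity] = kg·s⁻³
  (c) [angular acceleration] = s⁻²
  (d) [magnetic field strength B] = kg·s⁻²·A⁻¹
  (e) [pressure] = kg·m⁻¹·s⁻²  ← same
Only (e) matches kg·m⁻¹·s⁻².

(e)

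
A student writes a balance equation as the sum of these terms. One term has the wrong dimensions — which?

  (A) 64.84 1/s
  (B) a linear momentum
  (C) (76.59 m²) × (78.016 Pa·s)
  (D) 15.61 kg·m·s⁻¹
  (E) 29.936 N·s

(A)

Work out the base dimensions of each:
  (A) s⁻¹
  (B) [linear momentum] = kg·m·s⁻¹
  (C) [m²] · [kg·m⁻¹·s⁻¹] = kg·m·s⁻¹
  (D) kg·m·s⁻¹
  (E) N·s = kg·m·s⁻²·s = kg·m·s⁻¹
All reduce to kg·m·s⁻¹ except (A), which is s⁻¹.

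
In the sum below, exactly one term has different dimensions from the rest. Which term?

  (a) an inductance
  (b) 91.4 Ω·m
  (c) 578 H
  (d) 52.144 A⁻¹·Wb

(b)

In SI base units:
  (a) [inductance] = kg·m²·s⁻²·A⁻²
  (b) Ω·m = V·A⁻¹·m = kg·m³·s⁻³·A⁻²
  (c) H = V·s·A⁻¹ = kg·m²·s⁻²·A⁻²
  (d) Wb·A⁻¹ = V·s·A⁻¹ = kg·m²·s⁻²·A⁻²
All reduce to kg·m²·s⁻²·A⁻² except (b), which is kg·m³·s⁻³·A⁻².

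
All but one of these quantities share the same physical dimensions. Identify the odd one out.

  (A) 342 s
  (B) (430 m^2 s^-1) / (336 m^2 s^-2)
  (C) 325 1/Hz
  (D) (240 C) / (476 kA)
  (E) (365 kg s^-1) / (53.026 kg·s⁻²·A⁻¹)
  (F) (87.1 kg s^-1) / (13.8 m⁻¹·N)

(E)

In SI base units:
  (A) s
  (B) [m²·s⁻¹] / [m²·s⁻²] = s
  (C) Hz⁻¹ = (s⁻¹)⁻¹ = s
  (D) [s·A] / [A] = s
  (E) [kg·s⁻¹] / [kg·s⁻²·A⁻¹] = s·A
  (F) [kg·s⁻¹] / [kg·s⁻²] = s
All reduce to s except (E), which is s·A.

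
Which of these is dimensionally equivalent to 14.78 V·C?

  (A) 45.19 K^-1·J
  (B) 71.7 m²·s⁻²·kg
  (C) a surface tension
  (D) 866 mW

Reference: C·V = s·A·J·C⁻¹ = kg·m²·s⁻².
Each option:
  (A) J·K⁻¹ = N·m·K⁻¹ = kg·m²·s⁻²·K⁻¹
  (B) kg·m²·s⁻²  ← same
  (C) [surface tension] = kg·s⁻²
  (D) W = J·s⁻¹ = kg·m²·s⁻³
Only (B) matches kg·m²·s⁻².

(B)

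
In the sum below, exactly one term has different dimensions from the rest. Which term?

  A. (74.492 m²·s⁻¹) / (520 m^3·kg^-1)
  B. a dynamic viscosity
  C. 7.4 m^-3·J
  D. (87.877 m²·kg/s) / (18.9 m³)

In SI base units:
  A. [m²·s⁻¹] / [kg⁻¹·m³] = kg·m⁻¹·s⁻¹
  B. [dynamic viscosity] = kg·m⁻¹·s⁻¹
  C. J·m⁻³ = N·m·m⁻³ = kg·m⁻¹·s⁻²
  D. [kg·m²·s⁻¹] / [m³] = kg·m⁻¹·s⁻¹
All reduce to kg·m⁻¹·s⁻¹ except C., which is kg·m⁻¹·s⁻².

C.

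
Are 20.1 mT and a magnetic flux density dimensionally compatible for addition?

Expand each in SI base units:
  20.1 mT:  T = Wb·m⁻² = kg·s⁻²·A⁻¹
  a magnetic flux density:  [magnetic flux density] = kg·s⁻²·A⁻¹
Both are kg·s⁻²·A⁻¹, so they have the same dimensions and can be added.

Yes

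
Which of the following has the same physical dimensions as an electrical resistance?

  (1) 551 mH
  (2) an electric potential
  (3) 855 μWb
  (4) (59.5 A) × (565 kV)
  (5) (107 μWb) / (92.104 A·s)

Reference: [electrical resistance] = kg·m²·s⁻³·A⁻².
Each option:
  (1) H = V·s·A⁻¹ = kg·m²·s⁻²·A⁻²
  (2) [electric potential] = kg·m²·s⁻³·A⁻¹
  (3) Wb = V·s = kg·m²·s⁻²·A⁻¹
  (4) [A] · [kg·m²·s⁻³·A⁻¹] = kg·m²·s⁻³
  (5) [kg·m²·s⁻²·A⁻¹] / [s·A] = kg·m²·s⁻³·A⁻²  ← same
Only (5) matches kg·m²·s⁻³·A⁻².

(5)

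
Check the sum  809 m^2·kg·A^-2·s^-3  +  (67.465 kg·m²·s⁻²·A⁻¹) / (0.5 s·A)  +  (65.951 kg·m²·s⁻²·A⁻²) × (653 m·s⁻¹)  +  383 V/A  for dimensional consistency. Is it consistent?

Dimensions:
  809 m^2·kg·A^-2·s^-3:  kg·m²·s⁻³·A⁻²
  (67.465 kg·m²·s⁻²·A⁻¹) / (0.5 s·A):  [kg·m²·s⁻²·A⁻¹] / [s·A] = kg·m²·s⁻³·A⁻²
  (65.951 kg·m²·s⁻²·A⁻²) × (653 m·s⁻¹):  [kg·m²·s⁻²·A⁻²] · [m·s⁻¹] = kg·m³·s⁻³·A⁻²
  383 V/A:  V·A⁻¹ = J·C⁻¹·A⁻¹ = kg·m²·s⁻³·A⁻²
The terms do not share a single dimension (kg·m²·s⁻³·A⁻² vs kg·m³·s⁻³·A⁻²).

No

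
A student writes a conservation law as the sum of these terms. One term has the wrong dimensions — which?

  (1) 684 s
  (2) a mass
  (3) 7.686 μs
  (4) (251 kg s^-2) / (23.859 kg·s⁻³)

(2)

Dimensions:
  (1) s
  (2) [mass] = kg
  (3) s
  (4) [kg·s⁻²] / [kg·s⁻³] = s
All reduce to s except (2), which is kg.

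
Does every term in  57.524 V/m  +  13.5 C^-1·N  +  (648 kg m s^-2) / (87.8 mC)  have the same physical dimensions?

Yes

Work out the base dimensions of each:
  57.524 V/m:  V·m⁻¹ = J·C⁻¹·m⁻¹ = kg·m·s⁻³·A⁻¹
  13.5 C^-1·N:  N·C⁻¹ = kg·m·s⁻²·(s·A)⁻¹ = kg·m·s⁻³·A⁻¹
  (648 kg m s^-2) / (87.8 mC):  [kg·m·s⁻²] / [s·A] = kg·m·s⁻³·A⁻¹
Every term reduces to kg·m·s⁻³·A⁻¹.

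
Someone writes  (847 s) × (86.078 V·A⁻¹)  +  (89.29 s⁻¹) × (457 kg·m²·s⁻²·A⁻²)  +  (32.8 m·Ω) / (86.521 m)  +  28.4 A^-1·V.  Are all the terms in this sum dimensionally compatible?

No

Dimensions:
  (847 s) × (86.078 V·A⁻¹):  [s] · [kg·m²·s⁻³·A⁻²] = kg·m²·s⁻²·A⁻²
  (89.29 s⁻¹) × (457 kg·m²·s⁻²·A⁻²):  [s⁻¹] · [kg·m²·s⁻²·A⁻²] = kg·m²·s⁻³·A⁻²
  (32.8 m·Ω) / (86.521 m):  [kg·m³·s⁻³·A⁻²] / [m] = kg·m²·s⁻³·A⁻²
  28.4 A^-1·V:  V·A⁻¹ = J·C⁻¹·A⁻¹ = kg·m²·s⁻³·A⁻²
The terms do not share a single dimension (kg·m²·s⁻²·A⁻² vs kg·m²·s⁻³·A⁻²).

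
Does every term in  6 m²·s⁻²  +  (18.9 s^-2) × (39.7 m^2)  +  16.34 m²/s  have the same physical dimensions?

In SI base units:
  6 m²·s⁻²:  m²·s⁻²
  (18.9 s^-2) × (39.7 m^2):  [s⁻²] · [m²] = m²·s⁻²
  16.34 m²/s:  m²·s⁻¹
The terms do not share a single dimension (m²·s⁻² vs m²·s⁻¹).

No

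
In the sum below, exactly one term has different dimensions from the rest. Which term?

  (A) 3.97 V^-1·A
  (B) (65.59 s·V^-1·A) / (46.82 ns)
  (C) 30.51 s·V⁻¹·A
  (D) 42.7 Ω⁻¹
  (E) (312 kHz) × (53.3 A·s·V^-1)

Dimensions:
  (A) A·V⁻¹ = A·(J·C⁻¹)⁻¹ = kg⁻¹·m⁻²·s³·A²
  (B) [kg⁻¹·m⁻²·s⁴·A²] / [s] = kg⁻¹·m⁻²·s³·A²
  (C) A·s·V⁻¹ = A·s·(J·C⁻¹)⁻¹ = kg⁻¹·m⁻²·s⁴·A²
  (D) Ω⁻¹ = (V·A⁻¹)⁻¹ = kg⁻¹·m⁻²·s³·A²
  (E) [s⁻¹] · [kg⁻¹·m⁻²·s⁴·A²] = kg⁻¹·m⁻²·s³·A²
All reduce to kg⁻¹·m⁻²·s³·A² except (C), which is kg⁻¹·m⁻²·s⁴·A².

(C)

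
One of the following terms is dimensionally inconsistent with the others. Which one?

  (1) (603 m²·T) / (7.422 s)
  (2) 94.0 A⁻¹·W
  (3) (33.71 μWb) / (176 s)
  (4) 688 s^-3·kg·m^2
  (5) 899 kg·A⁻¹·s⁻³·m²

(4)

Reduce each to base SI dimensions:
  (1) [kg·m²·s⁻²·A⁻¹] / [s] = kg·m²·s⁻³·A⁻¹
  (2) W·A⁻¹ = J·s⁻¹·A⁻¹ = kg·m²·s⁻³·A⁻¹
  (3) [kg·m²·s⁻²·A⁻¹] / [s] = kg·m²·s⁻³·A⁻¹
  (4) kg·m²·s⁻³
  (5) kg·m²·s⁻³·A⁻¹
All reduce to kg·m²·s⁻³·A⁻¹ except (4), which is kg·m²·s⁻³.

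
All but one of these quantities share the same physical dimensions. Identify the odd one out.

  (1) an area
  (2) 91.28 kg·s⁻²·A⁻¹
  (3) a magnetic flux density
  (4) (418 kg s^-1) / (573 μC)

(1)

Expand each in SI base units:
  (1) [area] = m²
  (2) kg·s⁻²·A⁻¹
  (3) [magnetic flux density] = kg·s⁻²·A⁻¹
  (4) [kg·s⁻¹] / [s·A] = kg·s⁻²·A⁻¹
All reduce to kg·s⁻²·A⁻¹ except (1), which is m².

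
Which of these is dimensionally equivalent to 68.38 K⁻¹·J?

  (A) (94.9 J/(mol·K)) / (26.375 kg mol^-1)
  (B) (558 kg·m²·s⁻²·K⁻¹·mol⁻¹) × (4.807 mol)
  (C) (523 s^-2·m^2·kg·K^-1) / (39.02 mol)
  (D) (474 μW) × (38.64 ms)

(B)

Reference: J·K⁻¹ = N·m·K⁻¹ = kg·m²·s⁻²·K⁻¹.
Each option:
  (A) [kg·m²·s⁻²·K⁻¹·mol⁻¹] / [kg·mol⁻¹] = m²·s⁻²·K⁻¹
  (B) [kg·m²·s⁻²·K⁻¹·mol⁻¹] · [mol] = kg·m²·s⁻²·K⁻¹  ← same
  (C) [kg·m²·s⁻²·K⁻¹] / [mol] = kg·m²·s⁻²·K⁻¹·mol⁻¹
  (D) [kg·m²·s⁻³] · [s] = kg·m²·s⁻²
Only (B) matches kg·m²·s⁻²·K⁻¹.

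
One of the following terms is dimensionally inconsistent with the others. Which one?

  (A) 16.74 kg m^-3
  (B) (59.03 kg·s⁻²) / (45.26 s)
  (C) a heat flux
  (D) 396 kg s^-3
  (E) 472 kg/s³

(A)

Dimensions:
  (A) kg·m⁻³
  (B) [kg·s⁻²] / [s] = kg·s⁻³
  (C) [heat flux] = kg·s⁻³
  (D) kg·s⁻³
  (E) kg·s⁻³
All reduce to kg·s⁻³ except (A), which is kg·m⁻³.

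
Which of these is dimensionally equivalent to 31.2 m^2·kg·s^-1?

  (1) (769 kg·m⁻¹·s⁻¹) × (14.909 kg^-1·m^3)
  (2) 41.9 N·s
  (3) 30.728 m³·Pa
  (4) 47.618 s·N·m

(4)

Reference: kg·m²·s⁻¹.
Each option:
  (1) [kg·m⁻¹·s⁻¹] · [kg⁻¹·m³] = m²·s⁻¹
  (2) N·s = kg·m·s⁻²·s = kg·m·s⁻¹
  (3) Pa·m³ = N·m⁻²·m³ = kg·m²·s⁻²
  (4) N·m·s = kg·m·s⁻²·m·s = kg·m²·s⁻¹  ← same
Only (4) matches kg·m²·s⁻¹.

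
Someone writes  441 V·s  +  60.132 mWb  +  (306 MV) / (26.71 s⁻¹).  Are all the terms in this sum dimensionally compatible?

Yes

Expand each in SI base units:
  441 V·s:  V·s = J·C⁻¹·s = kg·m²·s⁻²·A⁻¹
  60.132 mWb:  Wb = V·s = kg·m²·s⁻²·A⁻¹
  (306 MV) / (26.71 s⁻¹):  [kg·m²·s⁻³·A⁻¹] / [s⁻¹] = kg·m²·s⁻²·A⁻¹
Every term reduces to kg·m²·s⁻²·A⁻¹.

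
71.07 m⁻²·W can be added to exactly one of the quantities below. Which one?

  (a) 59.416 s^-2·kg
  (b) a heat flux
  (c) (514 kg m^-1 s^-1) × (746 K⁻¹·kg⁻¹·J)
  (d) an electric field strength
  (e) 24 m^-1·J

Reference: W·m⁻² = J·s⁻¹·m⁻² = kg·s⁻³.
Each option:
  (a) kg·s⁻²
  (b) [heat flux] = kg·s⁻³  ← same
  (c) [kg·m⁻¹·s⁻¹] · [m²·s⁻²·K⁻¹] = kg·m·s⁻³·K⁻¹
  (d) [electric field strength] = kg·m·s⁻³·A⁻¹
  (e) J·m⁻¹ = N·m·m⁻¹ = kg·m·s⁻²
Only (b) matches kg·s⁻³.

(b)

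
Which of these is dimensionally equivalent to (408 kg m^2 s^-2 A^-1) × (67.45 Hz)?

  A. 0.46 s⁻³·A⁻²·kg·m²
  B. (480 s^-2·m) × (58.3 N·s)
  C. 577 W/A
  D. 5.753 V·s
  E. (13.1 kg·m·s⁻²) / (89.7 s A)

Reference: [kg·m²·s⁻²·A⁻¹] · [s⁻¹] = kg·m²·s⁻³·A⁻¹.
Each option:
  A. kg·m²·s⁻³·A⁻²
  B. [m·s⁻²] · [kg·m·s⁻¹] = kg·m²·s⁻³
  C. W·A⁻¹ = J·s⁻¹·A⁻¹ = kg·m²·s⁻³·A⁻¹  ← same
  D. V·s = J·C⁻¹·s = kg·m²·s⁻²·A⁻¹
  E. [kg·m·s⁻²] / [s·A] = kg·m·s⁻³·A⁻¹
Only C. matches kg·m²·s⁻³·A⁻¹.

C.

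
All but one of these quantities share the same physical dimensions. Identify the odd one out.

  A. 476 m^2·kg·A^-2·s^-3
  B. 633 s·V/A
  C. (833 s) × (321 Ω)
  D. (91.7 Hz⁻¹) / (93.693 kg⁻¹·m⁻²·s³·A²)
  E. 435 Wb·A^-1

A.

Work out the base dimensions of each:
  A. kg·m²·s⁻³·A⁻²
  B. V·s·A⁻¹ = J·C⁻¹·s·A⁻¹ = kg·m²·s⁻²·A⁻²
  C. [s] · [kg·m²·s⁻³·A⁻²] = kg·m²·s⁻²·A⁻²
  D. [s] / [kg⁻¹·m⁻²·s³·A²] = kg·m²·s⁻²·A⁻²
  E. Wb·A⁻¹ = V·s·A⁻¹ = kg·m²·s⁻²·A⁻²
All reduce to kg·m²·s⁻²·A⁻² except A., which is kg·m²·s⁻³·A⁻².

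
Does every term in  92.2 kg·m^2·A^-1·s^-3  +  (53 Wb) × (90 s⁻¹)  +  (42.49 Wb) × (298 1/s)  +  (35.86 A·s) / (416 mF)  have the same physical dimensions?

Work out the base dimensions of each:
  92.2 kg·m^2·A^-1·s^-3:  kg·m²·s⁻³·A⁻¹
  (53 Wb) × (90 s⁻¹):  [kg·m²·s⁻²·A⁻¹] · [s⁻¹] = kg·m²·s⁻³·A⁻¹
  (42.49 Wb) × (298 1/s):  [kg·m²·s⁻²·A⁻¹] · [s⁻¹] = kg·m²·s⁻³·A⁻¹
  (35.86 A·s) / (416 mF):  [s·A] / [kg⁻¹·m⁻²·s⁴·A²] = kg·m²·s⁻³·A⁻¹
Every term reduces to kg·m²·s⁻³·A⁻¹.

Yes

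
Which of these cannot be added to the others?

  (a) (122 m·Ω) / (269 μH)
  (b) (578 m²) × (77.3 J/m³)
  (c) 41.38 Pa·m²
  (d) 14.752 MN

(a)

Work out the base dimensions of each:
  (a) [kg·m³·s⁻³·A⁻²] / [kg·m²·s⁻²·A⁻²] = m·s⁻¹
  (b) [m²] · [kg·m⁻¹·s⁻²] = kg·m·s⁻²
  (c) Pa·m² = N·m⁻²·m² = kg·m·s⁻²
  (d) N = kg·m·s⁻²
All reduce to kg·m·s⁻² except (a), which is m·s⁻¹.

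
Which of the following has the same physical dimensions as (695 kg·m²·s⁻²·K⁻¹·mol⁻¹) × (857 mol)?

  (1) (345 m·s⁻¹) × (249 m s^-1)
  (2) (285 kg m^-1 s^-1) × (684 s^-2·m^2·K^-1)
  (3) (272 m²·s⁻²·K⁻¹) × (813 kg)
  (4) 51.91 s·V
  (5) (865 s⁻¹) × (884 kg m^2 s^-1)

Reference: [kg·m²·s⁻²·K⁻¹·mol⁻¹] · [mol] = kg·m²·s⁻²·K⁻¹.
Each option:
  (1) [m·s⁻¹] · [m·s⁻¹] = m²·s⁻²
  (2) [kg·m⁻¹·s⁻¹] · [m²·s⁻²·K⁻¹] = kg·m·s⁻³·K⁻¹
  (3) [m²·s⁻²·K⁻¹] · [kg] = kg·m²·s⁻²·K⁻¹  ← same
  (4) V·s = J·C⁻¹·s = kg·m²·s⁻²·A⁻¹
  (5) [s⁻¹] · [kg·m²·s⁻¹] = kg·m²·s⁻²
Only (3) matches kg·m²·s⁻²·K⁻¹.

(3)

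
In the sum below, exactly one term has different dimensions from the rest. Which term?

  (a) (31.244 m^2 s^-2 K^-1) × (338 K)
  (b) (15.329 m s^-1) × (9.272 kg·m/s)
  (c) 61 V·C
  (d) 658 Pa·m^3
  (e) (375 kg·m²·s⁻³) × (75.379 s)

(a)

In SI base units:
  (a) [m²·s⁻²·K⁻¹] · [K] = m²·s⁻²
  (b) [m·s⁻¹] · [kg·m·s⁻¹] = kg·m²·s⁻²
  (c) C·V = s·A·J·C⁻¹ = kg·m²·s⁻²
  (d) Pa·m³ = N·m⁻²·m³ = kg·m²·s⁻²
  (e) [kg·m²·s⁻³] · [s] = kg·m²·s⁻²
All reduce to kg·m²·s⁻² except (a), which is m²·s⁻².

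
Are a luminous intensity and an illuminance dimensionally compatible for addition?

Dimensions:
  a luminous intensity:  [luminous intensity] = cd
  an illuminance:  [illuminance] = m⁻²·cd
cd ≠ m⁻²·cd, so they cannot be added.

No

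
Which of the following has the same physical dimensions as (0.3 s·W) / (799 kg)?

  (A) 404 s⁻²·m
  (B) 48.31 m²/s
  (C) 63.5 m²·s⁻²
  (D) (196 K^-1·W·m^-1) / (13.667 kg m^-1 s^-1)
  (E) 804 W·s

Reference: [kg·m²·s⁻²] / [kg] = m²·s⁻².
Each option:
  (A) m·s⁻²
  (B) m²·s⁻¹
  (C) m²·s⁻²  ← same
  (D) [kg·m·s⁻³·K⁻¹] / [kg·m⁻¹·s⁻¹] = m²·s⁻²·K⁻¹
  (E) W·s = J·s⁻¹·s = kg·m²·s⁻²
Only (C) matches m²·s⁻².

(C)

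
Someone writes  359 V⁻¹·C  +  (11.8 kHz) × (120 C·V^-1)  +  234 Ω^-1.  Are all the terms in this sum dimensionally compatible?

No

Expand each in SI base units:
  359 V⁻¹·C:  C·V⁻¹ = s·A·(J·C⁻¹)⁻¹ = kg⁻¹·m⁻²·s⁴·A²
  (11.8 kHz) × (120 C·V^-1):  [s⁻¹] · [kg⁻¹·m⁻²·s⁴·A²] = kg⁻¹·m⁻²·s³·A²
  234 Ω^-1:  Ω⁻¹ = (V·A⁻¹)⁻¹ = kg⁻¹·m⁻²·s³·A²
The terms do not share a single dimension (kg⁻¹·m⁻²·s³·A² vs kg⁻¹·m⁻²·s⁴·A²).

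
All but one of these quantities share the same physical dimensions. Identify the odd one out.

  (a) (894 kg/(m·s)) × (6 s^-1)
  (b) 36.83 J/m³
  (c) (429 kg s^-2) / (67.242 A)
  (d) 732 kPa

(c)

Work out the base dimensions of each:
  (a) [kg·m⁻¹·s⁻¹] · [s⁻¹] = kg·m⁻¹·s⁻²
  (b) J·m⁻³ = N·m·m⁻³ = kg·m⁻¹·s⁻²
  (c) [kg·s⁻²] / [A] = kg·s⁻²·A⁻¹
  (d) Pa = N·m⁻² = kg·m⁻¹·s⁻²
All reduce to kg·m⁻¹·s⁻² except (c), which is kg·s⁻²·A⁻¹.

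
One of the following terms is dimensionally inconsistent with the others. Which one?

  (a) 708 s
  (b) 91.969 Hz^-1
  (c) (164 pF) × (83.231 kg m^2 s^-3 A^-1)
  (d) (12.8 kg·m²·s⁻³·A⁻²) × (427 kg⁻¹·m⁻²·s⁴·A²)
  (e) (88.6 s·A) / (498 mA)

(c)

Work out the base dimensions of each:
  (a) s
  (b) Hz⁻¹ = (s⁻¹)⁻¹ = s
  (c) [kg⁻¹·m⁻²·s⁴·A²] · [kg·m²·s⁻³·A⁻¹] = s·A
  (d) [kg·m²·s⁻³·A⁻²] · [kg⁻¹·m⁻²·s⁴·A²] = s
  (e) [s·A] / [A] = s
All reduce to s except (c), which is s·A.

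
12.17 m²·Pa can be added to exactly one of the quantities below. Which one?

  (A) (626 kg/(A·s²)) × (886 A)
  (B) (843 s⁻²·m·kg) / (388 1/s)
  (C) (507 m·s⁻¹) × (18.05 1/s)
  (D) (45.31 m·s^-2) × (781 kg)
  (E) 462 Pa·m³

Reference: Pa·m² = N·m⁻²·m² = kg·m·s⁻².
Each option:
  (A) [kg·s⁻²·A⁻¹] · [A] = kg·s⁻²
  (B) [kg·m·s⁻²] / [s⁻¹] = kg·m·s⁻¹
  (C) [m·s⁻¹] · [s⁻¹] = m·s⁻²
  (D) [m·s⁻²] · [kg] = kg·m·s⁻²  ← same
  (E) Pa·m³ = N·m⁻²·m³ = kg·m²·s⁻²
Only (D) matches kg·m·s⁻².

(D)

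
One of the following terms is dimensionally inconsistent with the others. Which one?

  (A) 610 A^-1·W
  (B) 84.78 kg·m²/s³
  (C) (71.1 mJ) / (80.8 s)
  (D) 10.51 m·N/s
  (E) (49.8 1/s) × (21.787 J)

(A)

Dimensions:
  (A) W·A⁻¹ = J·s⁻¹·A⁻¹ = kg·m²·s⁻³·A⁻¹
  (B) kg·m²·s⁻³
  (C) [kg·m²·s⁻²] / [s] = kg·m²·s⁻³
  (D) N·m·s⁻¹ = kg·m·s⁻²·m·s⁻¹ = kg·m²·s⁻³
  (E) [s⁻¹] · [kg·m²·s⁻²] = kg·m²·s⁻³
All reduce to kg·m²·s⁻³ except (A), which is kg·m²·s⁻³·A⁻¹.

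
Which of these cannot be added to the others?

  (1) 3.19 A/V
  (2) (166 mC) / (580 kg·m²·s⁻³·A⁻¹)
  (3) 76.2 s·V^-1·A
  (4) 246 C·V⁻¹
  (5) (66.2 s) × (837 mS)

(1)

Work out the base dimensions of each:
  (1) A·V⁻¹ = A·(J·C⁻¹)⁻¹ = kg⁻¹·m⁻²·s³·A²
  (2) [s·A] / [kg·m²·s⁻³·A⁻¹] = kg⁻¹·m⁻²·s⁴·A²
  (3) A·s·V⁻¹ = A·s·(J·C⁻¹)⁻¹ = kg⁻¹·m⁻²·s⁴·A²
  (4) C·V⁻¹ = s·A·(J·C⁻¹)⁻¹ = kg⁻¹·m⁻²·s⁴·A²
  (5) [s] · [kg⁻¹·m⁻²·s³·A²] = kg⁻¹·m⁻²·s⁴·A²
All reduce to kg⁻¹·m⁻²·s⁴·A² except (1), which is kg⁻¹·m⁻²·s³·A².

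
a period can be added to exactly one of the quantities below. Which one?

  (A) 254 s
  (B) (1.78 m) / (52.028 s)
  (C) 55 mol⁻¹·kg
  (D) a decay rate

(A)

Reference: [period] = s.
Each option:
  (A) s  ← same
  (B) [m] / [s] = m·s⁻¹
  (C) kg·mol⁻¹
  (D) [decay rate] = s⁻¹
Only (A) matches s.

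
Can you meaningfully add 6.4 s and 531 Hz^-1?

In SI base units:
  6.4 s:  s
  531 Hz^-1:  Hz⁻¹ = (s⁻¹)⁻¹ = s
Both are s, so they have the same dimensions and can be added.

Yes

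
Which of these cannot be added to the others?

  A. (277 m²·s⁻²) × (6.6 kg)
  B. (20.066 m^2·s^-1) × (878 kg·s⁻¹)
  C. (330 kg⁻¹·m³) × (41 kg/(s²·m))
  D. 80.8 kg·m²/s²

In SI base units:
  A. [m²·s⁻²] · [kg] = kg·m²·s⁻²
  B. [m²·s⁻¹] · [kg·s⁻¹] = kg·m²·s⁻²
  C. [kg⁻¹·m³] · [kg·m⁻¹·s⁻²] = m²·s⁻²
  D. kg·m²·s⁻²
All reduce to kg·m²·s⁻² except C., which is m²·s⁻².

C.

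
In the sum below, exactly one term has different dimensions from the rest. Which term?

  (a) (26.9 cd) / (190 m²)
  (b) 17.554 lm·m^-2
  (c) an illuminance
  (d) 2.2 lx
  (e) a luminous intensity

In SI base units:
  (a) [cd] / [m²] = m⁻²·cd
  (b) lm·m⁻² = cd·m⁻² = m⁻²·cd
  (c) [illuminance] = m⁻²·cd
  (d) lx = lm·m⁻² = m⁻²·cd
  (e) [luminous intensity] = cd
All reduce to m⁻²·cd except (e), which is cd.

(e)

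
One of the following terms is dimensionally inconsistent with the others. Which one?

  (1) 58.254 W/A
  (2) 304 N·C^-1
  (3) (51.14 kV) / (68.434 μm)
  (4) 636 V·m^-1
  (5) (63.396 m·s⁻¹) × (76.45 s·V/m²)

In SI base units:
  (1) W·A⁻¹ = J·s⁻¹·A⁻¹ = kg·m²·s⁻³·A⁻¹
  (2) N·C⁻¹ = kg·m·s⁻²·(s·A)⁻¹ = kg·m·s⁻³·A⁻¹
  (3) [kg·m²·s⁻³·A⁻¹] / [m] = kg·m·s⁻³·A⁻¹
  (4) V·m⁻¹ = J·C⁻¹·m⁻¹ = kg·m·s⁻³·A⁻¹
  (5) [m·s⁻¹] · [kg·s⁻²·A⁻¹] = kg·m·s⁻³·A⁻¹
All reduce to kg·m·s⁻³·A⁻¹ except (1), which is kg·m²·s⁻³·A⁻¹.

(1)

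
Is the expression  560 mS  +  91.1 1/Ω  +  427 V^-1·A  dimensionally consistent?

Yes

Work out the base dimensions of each:
  560 mS:  S = Ω⁻¹ = kg⁻¹·m⁻²·s³·A²
  91.1 1/Ω:  Ω⁻¹ = (V·A⁻¹)⁻¹ = kg⁻¹·m⁻²·s³·A²
  427 V^-1·A:  A·V⁻¹ = A·(J·C⁻¹)⁻¹ = kg⁻¹·m⁻²·s³·A²
Every term reduces to kg⁻¹·m⁻²·s³·A².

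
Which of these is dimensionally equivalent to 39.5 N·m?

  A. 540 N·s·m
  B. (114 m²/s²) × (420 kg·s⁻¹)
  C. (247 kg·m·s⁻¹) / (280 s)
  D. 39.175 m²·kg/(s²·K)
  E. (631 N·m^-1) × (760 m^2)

Reference: N·m = kg·m·s⁻²·m = kg·m²·s⁻².
Each option:
  A. N·m·s = kg·m·s⁻²·m·s = kg·m²·s⁻¹
  B. [m²·s⁻²] · [kg·s⁻¹] = kg·m²·s⁻³
  C. [kg·m·s⁻¹] / [s] = kg·m·s⁻²
  D. kg·m²·s⁻²·K⁻¹
  E. [kg·s⁻²] · [m²] = kg·m²·s⁻²  ← same
Only E. matches kg·m²·s⁻².

E.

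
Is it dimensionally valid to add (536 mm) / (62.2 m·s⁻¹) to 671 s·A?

Reduce each to base SI dimensions:
  (536 mm) / (62.2 m·s⁻¹):  [m] / [m·s⁻¹] = s
  671 s·A:  A·s = s·A
s ≠ s·A, so they cannot be added.

No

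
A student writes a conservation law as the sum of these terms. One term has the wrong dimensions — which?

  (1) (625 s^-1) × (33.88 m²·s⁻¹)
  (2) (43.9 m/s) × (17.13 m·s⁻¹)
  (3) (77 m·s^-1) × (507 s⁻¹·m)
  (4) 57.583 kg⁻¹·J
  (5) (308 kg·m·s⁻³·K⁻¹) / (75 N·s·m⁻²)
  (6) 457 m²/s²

In SI base units:
  (1) [s⁻¹] · [m²·s⁻¹] = m²·s⁻²
  (2) [m·s⁻¹] · [m·s⁻¹] = m²·s⁻²
  (3) [m·s⁻¹] · [m·s⁻¹] = m²·s⁻²
  (4) J·kg⁻¹ = N·m·kg⁻¹ = m²·s⁻²
  (5) [kg·m·s⁻³·K⁻¹] / [kg·m⁻¹·s⁻¹] = m²·s⁻²·K⁻¹
  (6) m²·s⁻²
All reduce to m²·s⁻² except (5), which is m²·s⁻²·K⁻¹.

(5)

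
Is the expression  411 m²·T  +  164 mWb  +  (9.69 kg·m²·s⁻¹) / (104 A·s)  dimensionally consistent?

Yes

Reduce each to base SI dimensions:
  411 m²·T:  T·m² = Wb·m⁻²·m² = kg·m²·s⁻²·A⁻¹
  164 mWb:  Wb = V·s = kg·m²·s⁻²·A⁻¹
  (9.69 kg·m²·s⁻¹) / (104 A·s):  [kg·m²·s⁻¹] / [s·A] = kg·m²·s⁻²·A⁻¹
Every term reduces to kg·m²·s⁻²·A⁻¹.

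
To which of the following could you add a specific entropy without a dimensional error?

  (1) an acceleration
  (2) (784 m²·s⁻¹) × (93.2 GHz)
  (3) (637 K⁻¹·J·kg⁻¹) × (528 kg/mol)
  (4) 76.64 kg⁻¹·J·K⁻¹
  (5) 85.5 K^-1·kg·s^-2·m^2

Reference: [specific entropy] = m²·s⁻²·K⁻¹.
Each option:
  (1) [acceleration] = m·s⁻²
  (2) [m²·s⁻¹] · [s⁻¹] = m²·s⁻²
  (3) [m²·s⁻²·K⁻¹] · [kg·mol⁻¹] = kg·m²·s⁻²·K⁻¹·mol⁻¹
  (4) J·kg⁻¹·K⁻¹ = N·m·kg⁻¹·K⁻¹ = m²·s⁻²·K⁻¹  ← same
  (5) kg·m²·s⁻²·K⁻¹
Only (4) matches m²·s⁻²·K⁻¹.

(4)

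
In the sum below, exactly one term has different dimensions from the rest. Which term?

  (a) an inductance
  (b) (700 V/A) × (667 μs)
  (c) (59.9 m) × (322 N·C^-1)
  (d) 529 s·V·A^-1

(c)

In SI base units:
  (a) [inductance] = kg·m²·s⁻²·A⁻²
  (b) [kg·m²·s⁻³·A⁻²] · [s] = kg·m²·s⁻²·A⁻²
  (c) [m] · [kg·m·s⁻³·A⁻¹] = kg·m²·s⁻³·A⁻¹
  (d) V·s·A⁻¹ = J·C⁻¹·s·A⁻¹ = kg·m²·s⁻²·A⁻²
All reduce to kg·m²·s⁻²·A⁻² except (c), which is kg·m²·s⁻³·A⁻¹.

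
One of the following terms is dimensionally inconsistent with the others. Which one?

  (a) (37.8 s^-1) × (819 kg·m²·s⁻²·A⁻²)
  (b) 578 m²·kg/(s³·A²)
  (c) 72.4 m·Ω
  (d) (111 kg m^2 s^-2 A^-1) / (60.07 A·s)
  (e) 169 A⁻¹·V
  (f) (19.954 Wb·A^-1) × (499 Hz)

In SI base units:
  (a) [s⁻¹] · [kg·m²·s⁻²·A⁻²] = kg·m²·s⁻³·A⁻²
  (b) kg·m²·s⁻³·A⁻²
  (c) Ω·m = V·A⁻¹·m = kg·m³·s⁻³·A⁻²
  (d) [kg·m²·s⁻²·A⁻¹] / [s·A] = kg·m²·s⁻³·A⁻²
  (e) V·A⁻¹ = J·C⁻¹·A⁻¹ = kg·m²·s⁻³·A⁻²
  (f) [kg·m²·s⁻²·A⁻²] · [s⁻¹] = kg·m²·s⁻³·A⁻²
All reduce to kg·m²·s⁻³·A⁻² except (c), which is kg·m³·s⁻³·A⁻².

(c)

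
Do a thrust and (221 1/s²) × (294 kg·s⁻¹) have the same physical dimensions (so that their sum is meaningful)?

No

Expand each in SI base units:
  a thrust:  [thrust] = kg·m·s⁻²
  (221 1/s²) × (294 kg·s⁻¹):  [s⁻²] · [kg·s⁻¹] = kg·s⁻³
kg·m·s⁻² ≠ kg·s⁻³, so they cannot be added.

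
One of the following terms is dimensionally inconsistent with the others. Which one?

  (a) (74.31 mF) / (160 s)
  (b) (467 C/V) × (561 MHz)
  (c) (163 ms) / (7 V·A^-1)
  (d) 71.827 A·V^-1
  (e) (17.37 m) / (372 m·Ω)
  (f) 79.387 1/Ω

Reduce each to base SI dimensions:
  (a) [kg⁻¹·m⁻²·s⁴·A²] / [s] = kg⁻¹·m⁻²·s³·A²
  (b) [kg⁻¹·m⁻²·s⁴·A²] · [s⁻¹] = kg⁻¹·m⁻²·s³·A²
  (c) [s] / [kg·m²·s⁻³·A⁻²] = kg⁻¹·m⁻²·s⁴·A²
  (d) A·V⁻¹ = A·(J·C⁻¹)⁻¹ = kg⁻¹·m⁻²·s³·A²
  (e) [m] / [kg·m³·s⁻³·A⁻²] = kg⁻¹·m⁻²·s³·A²
  (f) Ω⁻¹ = (V·A⁻¹)⁻¹ = kg⁻¹·m⁻²·s³·A²
All reduce to kg⁻¹·m⁻²·s³·A² except (c), which is kg⁻¹·m⁻²·s⁴·A².

(c)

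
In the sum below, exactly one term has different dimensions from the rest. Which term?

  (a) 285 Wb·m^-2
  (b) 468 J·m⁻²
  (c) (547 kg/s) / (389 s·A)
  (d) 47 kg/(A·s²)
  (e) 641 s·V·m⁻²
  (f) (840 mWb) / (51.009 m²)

In SI base units:
  (a) Wb·m⁻² = V·s·m⁻² = kg·s⁻²·A⁻¹
  (b) J·m⁻² = N·m·m⁻² = kg·s⁻²
  (c) [kg·s⁻¹] / [s·A] = kg·s⁻²·A⁻¹
  (d) kg·s⁻²·A⁻¹
  (e) V·s·m⁻² = J·C⁻¹·s·m⁻² = kg·s⁻²·A⁻¹
  (f) [kg·m²·s⁻²·A⁻¹] / [m²] = kg·s⁻²·A⁻¹
All reduce to kg·s⁻²·A⁻¹ except (b), which is kg·s⁻².

(b)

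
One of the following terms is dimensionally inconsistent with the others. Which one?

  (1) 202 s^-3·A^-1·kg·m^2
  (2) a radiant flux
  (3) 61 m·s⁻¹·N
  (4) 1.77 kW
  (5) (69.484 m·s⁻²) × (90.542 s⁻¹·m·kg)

(1)

Expand each in SI base units:
  (1) kg·m²·s⁻³·A⁻¹
  (2) [radiant flux] = kg·m²·s⁻³
  (3) N·m·s⁻¹ = kg·m·s⁻²·m·s⁻¹ = kg·m²·s⁻³
  (4) W = J·s⁻¹ = kg·m²·s⁻³
  (5) [m·s⁻²] · [kg·m·s⁻¹] = kg·m²·s⁻³
All reduce to kg·m²·s⁻³ except (1), which is kg·m²·s⁻³·A⁻¹.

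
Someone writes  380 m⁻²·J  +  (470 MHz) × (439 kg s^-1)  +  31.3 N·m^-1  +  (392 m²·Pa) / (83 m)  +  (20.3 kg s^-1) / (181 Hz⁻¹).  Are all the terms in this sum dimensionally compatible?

Yes

Dimensions:
  380 m⁻²·J:  J·m⁻² = N·m·m⁻² = kg·s⁻²
  (470 MHz) × (439 kg s^-1):  [s⁻¹] · [kg·s⁻¹] = kg·s⁻²
  31.3 N·m^-1:  N·m⁻¹ = kg·m·s⁻²·m⁻¹ = kg·s⁻²
  (392 m²·Pa) / (83 m):  [kg·m·s⁻²] / [m] = kg·s⁻²
  (20.3 kg s^-1) / (181 Hz⁻¹):  [kg·s⁻¹] / [s] = kg·s⁻²
Every term reduces to kg·s⁻².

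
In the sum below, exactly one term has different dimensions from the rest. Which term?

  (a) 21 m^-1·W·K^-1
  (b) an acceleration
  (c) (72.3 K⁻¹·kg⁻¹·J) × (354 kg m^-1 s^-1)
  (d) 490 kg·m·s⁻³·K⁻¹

(b)

Expand each in SI base units:
  (a) W·m⁻¹·K⁻¹ = J·s⁻¹·m⁻¹·K⁻¹ = kg·m·s⁻³·K⁻¹
  (b) [acceleration] = m·s⁻²
  (c) [m²·s⁻²·K⁻¹] · [kg·m⁻¹·s⁻¹] = kg·m·s⁻³·K⁻¹
  (d) kg·m·s⁻³·K⁻¹
All reduce to kg·m·s⁻³·K⁻¹ except (b), which is m·s⁻².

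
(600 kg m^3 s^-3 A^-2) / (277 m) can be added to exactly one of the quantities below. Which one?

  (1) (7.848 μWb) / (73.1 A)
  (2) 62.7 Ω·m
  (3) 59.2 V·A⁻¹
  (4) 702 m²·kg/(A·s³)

Reference: [kg·m³·s⁻³·A⁻²] / [m] = kg·m²·s⁻³·A⁻².
Each option:
  (1) [kg·m²·s⁻²·A⁻¹] / [A] = kg·m²·s⁻²·A⁻²
  (2) Ω·m = V·A⁻¹·m = kg·m³·s⁻³·A⁻²
  (3) V·A⁻¹ = J·C⁻¹·A⁻¹ = kg·m²·s⁻³·A⁻²  ← same
  (4) kg·m²·s⁻³·A⁻¹
Only (3) matches kg·m²·s⁻³·A⁻².

(3)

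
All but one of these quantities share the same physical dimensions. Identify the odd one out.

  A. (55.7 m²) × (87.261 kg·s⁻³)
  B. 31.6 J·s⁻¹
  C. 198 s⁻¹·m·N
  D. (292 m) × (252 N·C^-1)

D.

In SI base units:
  A. [m²] · [kg·s⁻³] = kg·m²·s⁻³
  B. J·s⁻¹ = N·m·s⁻¹ = kg·m²·s⁻³
  C. N·m·s⁻¹ = kg·m·s⁻²·m·s⁻¹ = kg·m²·s⁻³
  D. [m] · [kg·m·s⁻³·A⁻¹] = kg·m²·s⁻³·A⁻¹
All reduce to kg·m²·s⁻³ except D., which is kg·m²·s⁻³·A⁻¹.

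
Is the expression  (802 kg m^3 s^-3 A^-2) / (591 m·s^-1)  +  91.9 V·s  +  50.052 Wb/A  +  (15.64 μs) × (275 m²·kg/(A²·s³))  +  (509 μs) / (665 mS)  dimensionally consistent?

Expand each in SI base units:
  (802 kg m^3 s^-3 A^-2) / (591 m·s^-1):  [kg·m³·s⁻³·A⁻²] / [m·s⁻¹] = kg·m²·s⁻²·A⁻²
  91.9 V·s:  V·s = J·C⁻¹·s = kg·m²·s⁻²·A⁻¹
  50.052 Wb/A:  Wb·A⁻¹ = V·s·A⁻¹ = kg·m²·s⁻²·A⁻²
  (15.64 μs) × (275 m²·kg/(A²·s³)):  [s] · [kg·m²·s⁻³·A⁻²] = kg·m²·s⁻²·A⁻²
  (509 μs) / (665 mS):  [s] / [kg⁻¹·m⁻²·s³·A²] = kg·m²·s⁻²·A⁻²
The terms do not share a single dimension (kg·m²·s⁻²·A⁻² vs kg·m²·s⁻²·A⁻¹).

No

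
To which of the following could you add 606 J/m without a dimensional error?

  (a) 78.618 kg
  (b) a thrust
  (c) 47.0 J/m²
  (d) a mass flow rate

(b)

Reference: J·m⁻¹ = N·m·m⁻¹ = kg·m·s⁻².
Each option:
  (a) kg
  (b) [thrust] = kg·m·s⁻²  ← same
  (c) J·m⁻² = N·m·m⁻² = kg·s⁻²
  (d) [mass flow rate] = kg·s⁻¹
Only (b) matches kg·m·s⁻².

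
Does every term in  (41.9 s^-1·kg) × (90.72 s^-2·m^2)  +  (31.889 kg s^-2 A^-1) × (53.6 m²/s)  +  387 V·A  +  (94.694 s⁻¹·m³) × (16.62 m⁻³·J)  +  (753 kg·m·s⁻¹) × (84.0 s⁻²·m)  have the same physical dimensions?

Work out the base dimensions of each:
  (41.9 s^-1·kg) × (90.72 s^-2·m^2):  [kg·s⁻¹] · [m²·s⁻²] = kg·m²·s⁻³
  (31.889 kg s^-2 A^-1) × (53.6 m²/s):  [kg·s⁻²·A⁻¹] · [m²·s⁻¹] = kg·m²·s⁻³·A⁻¹
  387 V·A:  V·A = J·C⁻¹·A = kg·m²·s⁻³
  (94.694 s⁻¹·m³) × (16.62 m⁻³·J):  [m³·s⁻¹] · [kg·m⁻¹·s⁻²] = kg·m²·s⁻³
  (753 kg·m·s⁻¹) × (84.0 s⁻²·m):  [kg·m·s⁻¹] · [m·s⁻²] = kg·m²·s⁻³
The terms do not share a single dimension (kg·m²·s⁻³ vs kg·m²·s⁻³·A⁻¹).

No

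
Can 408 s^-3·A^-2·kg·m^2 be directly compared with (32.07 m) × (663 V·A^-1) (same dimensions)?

No

Expand each in SI base units:
  408 s^-3·A^-2·kg·m^2:  kg·m²·s⁻³·A⁻²
  (32.07 m) × (663 V·A^-1):  [m] · [kg·m²·s⁻³·A⁻²] = kg·m³·s⁻³·A⁻²
kg·m²·s⁻³·A⁻² ≠ kg·m³·s⁻³·A⁻², so they cannot be added.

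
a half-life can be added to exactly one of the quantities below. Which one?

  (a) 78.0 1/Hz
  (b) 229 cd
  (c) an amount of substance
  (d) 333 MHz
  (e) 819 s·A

Reference: [half-life] = s.
Each option:
  (a) Hz⁻¹ = (s⁻¹)⁻¹ = s  ← same
  (b) cd
  (c) [amount of substance] = mol
  (d) Hz = s⁻¹
  (e) A·s = s·A
Only (a) matches s.

(a)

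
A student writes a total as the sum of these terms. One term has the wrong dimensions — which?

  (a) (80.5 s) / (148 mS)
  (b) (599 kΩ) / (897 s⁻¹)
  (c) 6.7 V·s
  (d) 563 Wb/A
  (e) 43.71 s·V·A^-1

In SI base units:
  (a) [s] / [kg⁻¹·m⁻²·s³·A²] = kg·m²·s⁻²·A⁻²
  (b) [kg·m²·s⁻³·A⁻²] / [s⁻¹] = kg·m²·s⁻²·A⁻²
  (c) V·s = J·C⁻¹·s = kg·m²·s⁻²·A⁻¹
  (d) Wb·A⁻¹ = V·s·A⁻¹ = kg·m²·s⁻²·A⁻²
  (e) V·s·A⁻¹ = J·C⁻¹·s·A⁻¹ = kg·m²·s⁻²·A⁻²
All reduce to kg·m²·s⁻²·A⁻² except (c), which is kg·m²·s⁻²·A⁻¹.

(c)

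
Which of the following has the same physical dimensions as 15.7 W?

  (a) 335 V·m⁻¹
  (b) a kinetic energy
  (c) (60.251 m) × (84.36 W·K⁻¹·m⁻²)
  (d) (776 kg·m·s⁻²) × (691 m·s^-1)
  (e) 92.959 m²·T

(d)

Reference: W = J·s⁻¹ = kg·m²·s⁻³.
Each option:
  (a) V·m⁻¹ = J·C⁻¹·m⁻¹ = kg·m·s⁻³·A⁻¹
  (b) [kinetic energy] = kg·m²·s⁻²
  (c) [m] · [kg·s⁻³·K⁻¹] = kg·m·s⁻³·K⁻¹
  (d) [kg·m·s⁻²] · [m·s⁻¹] = kg·m²·s⁻³  ← same
  (e) T·m² = Wb·m⁻²·m² = kg·m²·s⁻²·A⁻¹
Only (d) matches kg·m²·s⁻³.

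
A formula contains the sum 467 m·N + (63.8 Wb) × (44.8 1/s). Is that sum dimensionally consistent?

Dimensions:
  467 m·N:  N·m = kg·m·s⁻²·m = kg·m²·s⁻²
  (63.8 Wb) × (44.8 1/s):  [kg·m²·s⁻²·A⁻¹] · [s⁻¹] = kg·m²·s⁻³·A⁻¹
kg·m²·s⁻² ≠ kg·m²·s⁻³·A⁻¹, so they cannot be added.

No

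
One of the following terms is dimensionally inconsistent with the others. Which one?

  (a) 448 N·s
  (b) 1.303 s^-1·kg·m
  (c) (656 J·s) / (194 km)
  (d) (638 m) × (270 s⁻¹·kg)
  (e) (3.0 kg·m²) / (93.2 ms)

(e)

Reduce each to base SI dimensions:
  (a) N·s = kg·m·s⁻²·s = kg·m·s⁻¹
  (b) kg·m·s⁻¹
  (c) [kg·m²·s⁻¹] / [m] = kg·m·s⁻¹
  (d) [m] · [kg·s⁻¹] = kg·m·s⁻¹
  (e) [kg·m²] / [s] = kg·m²·s⁻¹
All reduce to kg·m·s⁻¹ except (e), which is kg·m²·s⁻¹.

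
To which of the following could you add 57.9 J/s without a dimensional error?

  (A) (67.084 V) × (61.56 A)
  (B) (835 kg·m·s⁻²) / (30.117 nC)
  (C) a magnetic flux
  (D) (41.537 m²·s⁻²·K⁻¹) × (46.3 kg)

(A)

Reference: J·s⁻¹ = N·m·s⁻¹ = kg·m²·s⁻³.
Each option:
  (A) [kg·m²·s⁻³·A⁻¹] · [A] = kg·m²·s⁻³  ← same
  (B) [kg·m·s⁻²] / [s·A] = kg·m·s⁻³·A⁻¹
  (C) [magnetic flux] = kg·m²·s⁻²·A⁻¹
  (D) [m²·s⁻²·K⁻¹] · [kg] = kg·m²·s⁻²·K⁻¹
Only (A) matches kg·m²·s⁻³.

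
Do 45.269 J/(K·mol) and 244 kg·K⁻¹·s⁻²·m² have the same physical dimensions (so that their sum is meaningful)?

No

Expand each in SI base units:
  45.269 J/(K·mol):  J·mol⁻¹·K⁻¹ = N·m·mol⁻¹·K⁻¹ = kg·m²·s⁻²·K⁻¹·mol⁻¹
  244 kg·K⁻¹·s⁻²·m²:  kg·m²·s⁻²·K⁻¹
kg·m²·s⁻²·K⁻¹·mol⁻¹ ≠ kg·m²·s⁻²·K⁻¹, so they cannot be added.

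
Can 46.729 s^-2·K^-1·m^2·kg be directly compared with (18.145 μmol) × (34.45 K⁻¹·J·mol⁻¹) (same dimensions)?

Work out the base dimensions of each:
  46.729 s^-2·K^-1·m^2·kg:  kg·m²·s⁻²·K⁻¹
  (18.145 μmol) × (34.45 K⁻¹·J·mol⁻¹):  [mol] · [kg·m²·s⁻²·K⁻¹·mol⁻¹] = kg·m²·s⁻²·K⁻¹
Both are kg·m²·s⁻²·K⁻¹, so they have the same dimensions and can be added.

Yes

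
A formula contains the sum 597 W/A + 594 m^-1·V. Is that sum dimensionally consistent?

No

In SI base units:
  597 W/A:  W·A⁻¹ = J·s⁻¹·A⁻¹ = kg·m²·s⁻³·A⁻¹
  594 m^-1·V:  V·m⁻¹ = J·C⁻¹·m⁻¹ = kg·m·s⁻³·A⁻¹
kg·m²·s⁻³·A⁻¹ ≠ kg·m·s⁻³·A⁻¹, so they cannot be added.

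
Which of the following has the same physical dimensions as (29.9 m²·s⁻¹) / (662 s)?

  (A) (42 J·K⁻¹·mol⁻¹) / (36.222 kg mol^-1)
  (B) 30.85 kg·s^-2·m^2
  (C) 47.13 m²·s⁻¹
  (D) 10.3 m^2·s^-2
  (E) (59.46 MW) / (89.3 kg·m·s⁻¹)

Reference: [m²·s⁻¹] / [s] = m²·s⁻².
Each option:
  (A) [kg·m²·s⁻²·K⁻¹·mol⁻¹] / [kg·mol⁻¹] = m²·s⁻²·K⁻¹
  (B) kg·m²·s⁻²
  (C) m²·s⁻¹
  (D) m²·s⁻²  ← same
  (E) [kg·m²·s⁻³] / [kg·m·s⁻¹] = m·s⁻²
Only (D) matches m²·s⁻².

(D)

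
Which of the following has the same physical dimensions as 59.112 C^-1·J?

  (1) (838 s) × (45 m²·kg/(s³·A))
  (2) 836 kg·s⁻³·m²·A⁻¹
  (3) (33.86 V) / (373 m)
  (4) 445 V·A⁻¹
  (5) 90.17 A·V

Reference: J·C⁻¹ = N·m·(s·A)⁻¹ = kg·m²·s⁻³·A⁻¹.
Each option:
  (1) [s] · [kg·m²·s⁻³·A⁻¹] = kg·m²·s⁻²·A⁻¹
  (2) kg·m²·s⁻³·A⁻¹  ← same
  (3) [kg·m²·s⁻³·A⁻¹] / [m] = kg·m·s⁻³·A⁻¹
  (4) V·A⁻¹ = J·C⁻¹·A⁻¹ = kg·m²·s⁻³·A⁻²
  (5) V·A = J·C⁻¹·A = kg·m²·s⁻³
Only (2) matches kg·m²·s⁻³·A⁻¹.

(2)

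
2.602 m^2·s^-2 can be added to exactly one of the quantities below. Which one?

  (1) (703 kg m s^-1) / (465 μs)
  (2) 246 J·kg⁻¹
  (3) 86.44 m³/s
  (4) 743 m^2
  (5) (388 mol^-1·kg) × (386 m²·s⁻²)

(2)

Reference: m²·s⁻².
Each option:
  (1) [kg·m·s⁻¹] / [s] = kg·m·s⁻²
  (2) J·kg⁻¹ = N·m·kg⁻¹ = m²·s⁻²  ← same
  (3) m³·s⁻¹
  (4) m²
  (5) [kg·mol⁻¹] · [m²·s⁻²] = kg·m²·s⁻²·mol⁻¹
Only (2) matches m²·s⁻².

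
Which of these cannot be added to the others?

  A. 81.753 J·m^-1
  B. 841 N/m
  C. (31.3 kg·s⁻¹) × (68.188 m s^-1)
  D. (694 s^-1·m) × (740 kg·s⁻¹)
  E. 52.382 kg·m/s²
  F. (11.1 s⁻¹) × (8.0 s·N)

Reduce each to base SI dimensions:
  A. J·m⁻¹ = N·m·m⁻¹ = kg·m·s⁻²
  B. N·m⁻¹ = kg·m·s⁻²·m⁻¹ = kg·s⁻²
  C. [kg·s⁻¹] · [m·s⁻¹] = kg·m·s⁻²
  D. [m·s⁻¹] · [kg·s⁻¹] = kg·m·s⁻²
  E. kg·m·s⁻²
  F. [s⁻¹] · [kg·m·s⁻¹] = kg·m·s⁻²
All reduce to kg·m·s⁻² except B., which is kg·s⁻².

B.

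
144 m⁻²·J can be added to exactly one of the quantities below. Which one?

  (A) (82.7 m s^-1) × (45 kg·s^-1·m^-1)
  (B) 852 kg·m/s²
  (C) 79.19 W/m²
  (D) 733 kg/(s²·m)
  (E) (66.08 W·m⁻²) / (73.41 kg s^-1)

Reference: J·m⁻² = N·m·m⁻² = kg·s⁻².
Each option:
  (A) [m·s⁻¹] · [kg·m⁻¹·s⁻¹] = kg·s⁻²  ← same
  (B) kg·m·s⁻²
  (C) W·m⁻² = J·s⁻¹·m⁻² = kg·s⁻³
  (D) kg·m⁻¹·s⁻²
  (E) [kg·s⁻³] / [kg·s⁻¹] = s⁻²
Only (A) matches kg·s⁻².

(A)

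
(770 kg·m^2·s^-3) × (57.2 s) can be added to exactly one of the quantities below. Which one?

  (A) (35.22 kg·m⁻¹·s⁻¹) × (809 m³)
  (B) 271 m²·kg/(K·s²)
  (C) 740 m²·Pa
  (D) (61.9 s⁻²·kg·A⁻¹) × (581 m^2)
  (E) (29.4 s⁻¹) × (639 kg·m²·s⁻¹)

(E)

Reference: [kg·m²·s⁻³] · [s] = kg·m²·s⁻².
Each option:
  (A) [kg·m⁻¹·s⁻¹] · [m³] = kg·m²·s⁻¹
  (B) kg·m²·s⁻²·K⁻¹
  (C) Pa·m² = N·m⁻²·m² = kg·m·s⁻²
  (D) [kg·s⁻²·A⁻¹] · [m²] = kg·m²·s⁻²·A⁻¹
  (E) [s⁻¹] · [kg·m²·s⁻¹] = kg·m²·s⁻²  ← same
Only (E) matches kg·m²·s⁻².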